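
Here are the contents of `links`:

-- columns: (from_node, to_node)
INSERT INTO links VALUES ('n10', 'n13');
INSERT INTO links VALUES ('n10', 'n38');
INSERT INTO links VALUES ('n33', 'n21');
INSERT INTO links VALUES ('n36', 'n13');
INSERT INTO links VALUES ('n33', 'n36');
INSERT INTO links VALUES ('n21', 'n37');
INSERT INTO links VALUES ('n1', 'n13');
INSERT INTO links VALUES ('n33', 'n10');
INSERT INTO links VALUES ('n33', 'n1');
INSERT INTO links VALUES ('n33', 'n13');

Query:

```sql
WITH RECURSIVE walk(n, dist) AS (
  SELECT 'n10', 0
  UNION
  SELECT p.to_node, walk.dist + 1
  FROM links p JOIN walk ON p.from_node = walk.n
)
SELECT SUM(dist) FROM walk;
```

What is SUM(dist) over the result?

Base: (n10, dist=0).
Iteration 1: edges from {n10} -> (n13, dist=1), (n38, dist=1).
Iteration 2: no outgoing edges from {n13,n38}; recursion stops.
SUM(dist) = 0 + 1 + 1 = 2.

2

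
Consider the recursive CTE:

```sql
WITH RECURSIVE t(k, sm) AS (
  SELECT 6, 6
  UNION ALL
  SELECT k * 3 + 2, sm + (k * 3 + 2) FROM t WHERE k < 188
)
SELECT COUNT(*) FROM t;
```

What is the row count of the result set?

Base: k=6, sm=6.
Iteration 1: 6 < 188 holds -> k = 6 * 3 + 2 = 20, sm = 6 + 20 = 26.
Iteration 2: 20 < 188 holds -> k = 20 * 3 + 2 = 62, sm = 26 + 62 = 88.
Iteration 3: 62 < 188 holds -> k = 62 * 3 + 2 = 188, sm = 88 + 188 = 276.
Iteration 4: 188 < 188 fails; recursion stops.
Total rows emitted: 4.

4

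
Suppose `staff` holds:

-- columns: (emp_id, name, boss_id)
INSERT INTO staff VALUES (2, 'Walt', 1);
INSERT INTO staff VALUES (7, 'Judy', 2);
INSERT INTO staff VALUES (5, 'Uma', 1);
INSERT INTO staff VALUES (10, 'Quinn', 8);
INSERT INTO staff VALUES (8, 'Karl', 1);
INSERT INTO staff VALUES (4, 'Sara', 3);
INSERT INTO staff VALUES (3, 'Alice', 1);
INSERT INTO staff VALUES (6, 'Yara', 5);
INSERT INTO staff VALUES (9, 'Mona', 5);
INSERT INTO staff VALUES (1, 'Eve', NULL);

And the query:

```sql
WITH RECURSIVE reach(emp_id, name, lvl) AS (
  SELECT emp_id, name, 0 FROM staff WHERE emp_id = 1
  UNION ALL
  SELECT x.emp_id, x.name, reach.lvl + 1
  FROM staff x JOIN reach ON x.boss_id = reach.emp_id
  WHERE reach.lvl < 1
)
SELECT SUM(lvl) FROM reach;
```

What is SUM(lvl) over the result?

Base: emp_id=1 (Eve) at lvl 0.
Iteration 1: rows with boss_id in {1} -> Walt (id 2, lvl 1), Alice (id 3, lvl 1), Uma (id 5, lvl 1), Karl (id 8, lvl 1).
Iteration 2: lvl < 1 fails for all current rows; recursion stops.
SUM(lvl) = 0 + 1 + 1 + 1 + 1 = 4.

4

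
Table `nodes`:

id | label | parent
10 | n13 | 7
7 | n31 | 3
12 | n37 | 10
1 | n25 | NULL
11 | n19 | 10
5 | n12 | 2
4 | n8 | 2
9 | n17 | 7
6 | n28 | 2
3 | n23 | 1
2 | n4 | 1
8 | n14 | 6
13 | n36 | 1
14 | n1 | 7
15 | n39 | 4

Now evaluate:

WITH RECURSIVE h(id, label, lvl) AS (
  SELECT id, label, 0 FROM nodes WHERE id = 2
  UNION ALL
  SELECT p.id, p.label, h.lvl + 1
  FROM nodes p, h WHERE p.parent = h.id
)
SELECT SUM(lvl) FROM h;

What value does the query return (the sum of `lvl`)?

7

Base: id=2 (n4) at lvl 0.
Iteration 1: rows with parent in {2} -> n8 (id 4, lvl 1), n12 (id 5, lvl 1), n28 (id 6, lvl 1).
Iteration 2: rows with parent in {4,5,6} -> n14 (id 8, lvl 2), n39 (id 15, lvl 2).
Iteration 3: no rows with parent in {8,15}; recursion stops.
SUM(lvl) = 0 + 1 + 1 + 1 + 2 + 2 = 7.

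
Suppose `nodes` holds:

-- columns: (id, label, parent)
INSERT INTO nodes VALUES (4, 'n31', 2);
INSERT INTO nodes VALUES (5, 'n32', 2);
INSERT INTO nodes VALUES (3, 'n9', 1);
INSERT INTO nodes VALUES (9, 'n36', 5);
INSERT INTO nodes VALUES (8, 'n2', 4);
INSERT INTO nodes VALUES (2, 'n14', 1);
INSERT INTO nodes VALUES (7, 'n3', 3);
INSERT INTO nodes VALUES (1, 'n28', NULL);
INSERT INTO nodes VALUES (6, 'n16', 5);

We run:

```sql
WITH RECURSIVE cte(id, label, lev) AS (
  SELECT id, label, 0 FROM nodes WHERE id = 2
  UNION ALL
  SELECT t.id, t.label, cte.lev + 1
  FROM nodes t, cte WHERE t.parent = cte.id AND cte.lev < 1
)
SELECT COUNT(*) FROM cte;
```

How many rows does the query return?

3

Base: id=2 (n14) at lev 0.
Iteration 1: rows with parent in {2} -> n31 (id 4, lev 1), n32 (id 5, lev 1).
Iteration 2: lev < 1 fails for all current rows; recursion stops.
Total rows emitted: 3.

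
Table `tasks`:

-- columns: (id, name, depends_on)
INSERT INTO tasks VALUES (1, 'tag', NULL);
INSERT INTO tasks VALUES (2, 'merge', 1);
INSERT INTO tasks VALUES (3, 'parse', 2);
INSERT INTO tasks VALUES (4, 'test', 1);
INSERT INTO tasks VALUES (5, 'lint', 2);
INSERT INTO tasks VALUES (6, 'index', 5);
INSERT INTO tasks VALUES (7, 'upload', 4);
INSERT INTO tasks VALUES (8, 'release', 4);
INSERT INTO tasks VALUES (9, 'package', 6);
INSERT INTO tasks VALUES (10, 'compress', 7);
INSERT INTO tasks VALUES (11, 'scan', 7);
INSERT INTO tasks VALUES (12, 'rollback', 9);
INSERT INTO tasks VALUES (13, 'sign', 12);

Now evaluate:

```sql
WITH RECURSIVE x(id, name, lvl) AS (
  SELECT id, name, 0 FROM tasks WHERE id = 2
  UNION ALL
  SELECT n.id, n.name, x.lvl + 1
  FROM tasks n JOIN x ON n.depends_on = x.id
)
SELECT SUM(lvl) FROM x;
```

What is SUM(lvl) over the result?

16

Base: id=2 (merge) at lvl 0.
Iteration 1: rows with depends_on in {2} -> parse (id 3, lvl 1), lint (id 5, lvl 1).
Iteration 2: rows with depends_on in {3,5} -> index (id 6, lvl 2).
Iteration 3: rows with depends_on in {6} -> package (id 9, lvl 3).
Iteration 4: rows with depends_on in {9} -> rollback (id 12, lvl 4).
Iteration 5: rows with depends_on in {12} -> sign (id 13, lvl 5).
Iteration 6: no rows with depends_on in {13}; recursion stops.
SUM(lvl) = 0 + 1 + 1 + 2 + 3 + 4 + 5 = 16.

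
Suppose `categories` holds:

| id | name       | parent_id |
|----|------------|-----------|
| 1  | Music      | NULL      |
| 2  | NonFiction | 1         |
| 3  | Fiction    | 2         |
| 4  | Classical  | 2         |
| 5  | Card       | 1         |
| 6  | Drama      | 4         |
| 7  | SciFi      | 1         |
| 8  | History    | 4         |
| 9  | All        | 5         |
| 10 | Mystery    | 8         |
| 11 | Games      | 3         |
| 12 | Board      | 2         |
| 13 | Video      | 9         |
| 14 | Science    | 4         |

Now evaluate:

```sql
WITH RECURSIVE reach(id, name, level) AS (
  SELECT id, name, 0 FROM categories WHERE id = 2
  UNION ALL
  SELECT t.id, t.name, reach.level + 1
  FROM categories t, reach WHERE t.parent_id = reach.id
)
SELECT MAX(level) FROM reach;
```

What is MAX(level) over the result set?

3

Base: id=2 (NonFiction) at level 0.
Iteration 1: rows with parent_id in {2} -> Fiction (id 3, level 1), Classical (id 4, level 1), Board (id 12, level 1).
Iteration 2: rows with parent_id in {3,4,12} -> Drama (id 6, level 2), History (id 8, level 2), Games (id 11, level 2), Science (id 14, level 2).
Iteration 3: rows with parent_id in {6,8,11,14} -> Mystery (id 10, level 3).
Iteration 4: no rows with parent_id in {10}; recursion stops.
level values: 0, 1, 1, 1, 2, 2, 2, 2, 3; the maximum is 3.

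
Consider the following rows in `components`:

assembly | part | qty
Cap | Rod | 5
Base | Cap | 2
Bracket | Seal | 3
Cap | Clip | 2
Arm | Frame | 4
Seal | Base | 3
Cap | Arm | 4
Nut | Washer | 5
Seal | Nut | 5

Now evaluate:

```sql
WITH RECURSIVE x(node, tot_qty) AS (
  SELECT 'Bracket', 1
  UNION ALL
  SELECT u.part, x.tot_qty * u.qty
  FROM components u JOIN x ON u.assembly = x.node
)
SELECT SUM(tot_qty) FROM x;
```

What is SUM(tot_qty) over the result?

607

Base: (Bracket, tot_qty=1).
Iteration 1: components of {Bracket} -> Seal = 1*3 = 3.
Iteration 2: components of {Seal} -> Base = 3*3 = 9, Nut = 3*5 = 15.
Iteration 3: components of {Base,Nut} -> Cap = 9*2 = 18, Washer = 15*5 = 75.
Iteration 4: components of {Cap,Washer} -> Arm = 18*4 = 72, Clip = 18*2 = 36, Rod = 18*5 = 90.
Iteration 5: components of {Arm,Clip,Rod} -> Frame = 72*4 = 288.
Iteration 6: no further components; recursion stops.
SUM(tot_qty) = 1 + 3 + 9 + 15 + 18 + 75 + 72 + 36 + 90 + 288 = 607.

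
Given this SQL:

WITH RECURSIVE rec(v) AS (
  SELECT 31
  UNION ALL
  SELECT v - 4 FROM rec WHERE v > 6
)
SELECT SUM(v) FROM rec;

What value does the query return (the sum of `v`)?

136

Base: v=31.
Iteration 1: 31 > 6 holds -> v = 31 - 4 = 27.
Iteration 2: 27 > 6 holds -> v = 27 - 4 = 23.
Iteration 3: 23 > 6 holds -> v = 23 - 4 = 19.
Iteration 4: 19 > 6 holds -> v = 19 - 4 = 15.
Iteration 5: 15 > 6 holds -> v = 15 - 4 = 11.
Iteration 6: 11 > 6 holds -> v = 11 - 4 = 7.
Iteration 7: 7 > 6 holds -> v = 7 - 4 = 3.
Iteration 8: 3 > 6 fails; recursion stops.
SUM(v) = 31 + 27 + 23 + 19 + 15 + 11 + 7 + 3 = 136.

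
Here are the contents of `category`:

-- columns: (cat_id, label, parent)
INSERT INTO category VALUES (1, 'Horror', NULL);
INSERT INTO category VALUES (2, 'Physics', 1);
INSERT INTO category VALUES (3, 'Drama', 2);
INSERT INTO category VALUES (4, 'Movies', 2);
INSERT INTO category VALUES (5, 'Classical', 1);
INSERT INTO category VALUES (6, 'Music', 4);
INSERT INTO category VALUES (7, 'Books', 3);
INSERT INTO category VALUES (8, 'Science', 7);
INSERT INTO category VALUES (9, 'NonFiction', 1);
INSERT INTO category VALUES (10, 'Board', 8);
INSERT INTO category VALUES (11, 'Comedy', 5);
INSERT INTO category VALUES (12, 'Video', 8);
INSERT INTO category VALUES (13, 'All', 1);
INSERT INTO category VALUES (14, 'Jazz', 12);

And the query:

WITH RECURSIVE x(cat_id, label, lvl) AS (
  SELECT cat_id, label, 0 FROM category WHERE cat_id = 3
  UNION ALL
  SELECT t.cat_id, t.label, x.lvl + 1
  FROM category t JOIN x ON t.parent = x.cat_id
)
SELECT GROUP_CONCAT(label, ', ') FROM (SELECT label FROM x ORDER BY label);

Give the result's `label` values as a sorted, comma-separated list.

Board, Books, Drama, Jazz, Science, Video

Base: cat_id=3 (Drama) at lvl 0.
Iteration 1: rows with parent in {3} -> Books (id 7, lvl 1).
Iteration 2: rows with parent in {7} -> Science (id 8, lvl 2).
Iteration 3: rows with parent in {8} -> Board (id 10, lvl 3), Video (id 12, lvl 3).
Iteration 4: rows with parent in {10,12} -> Jazz (id 14, lvl 4).
Iteration 5: no rows with parent in {14}; recursion stops.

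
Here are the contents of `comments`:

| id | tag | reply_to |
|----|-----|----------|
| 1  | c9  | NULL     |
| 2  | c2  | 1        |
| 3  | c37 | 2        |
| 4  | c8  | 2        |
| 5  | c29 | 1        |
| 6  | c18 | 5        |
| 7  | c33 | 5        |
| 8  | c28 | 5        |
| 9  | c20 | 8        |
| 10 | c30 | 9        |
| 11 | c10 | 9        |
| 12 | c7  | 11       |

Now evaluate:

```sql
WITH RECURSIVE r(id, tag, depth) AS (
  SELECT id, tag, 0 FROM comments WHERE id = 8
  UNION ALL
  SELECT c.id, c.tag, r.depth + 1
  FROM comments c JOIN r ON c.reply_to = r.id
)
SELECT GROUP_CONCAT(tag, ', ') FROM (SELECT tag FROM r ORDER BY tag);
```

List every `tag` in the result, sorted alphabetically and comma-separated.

c10, c20, c28, c30, c7

Base: id=8 (c28) at depth 0.
Iteration 1: rows with reply_to in {8} -> c20 (id 9, depth 1).
Iteration 2: rows with reply_to in {9} -> c30 (id 10, depth 2), c10 (id 11, depth 2).
Iteration 3: rows with reply_to in {10,11} -> c7 (id 12, depth 3).
Iteration 4: no rows with reply_to in {12}; recursion stops.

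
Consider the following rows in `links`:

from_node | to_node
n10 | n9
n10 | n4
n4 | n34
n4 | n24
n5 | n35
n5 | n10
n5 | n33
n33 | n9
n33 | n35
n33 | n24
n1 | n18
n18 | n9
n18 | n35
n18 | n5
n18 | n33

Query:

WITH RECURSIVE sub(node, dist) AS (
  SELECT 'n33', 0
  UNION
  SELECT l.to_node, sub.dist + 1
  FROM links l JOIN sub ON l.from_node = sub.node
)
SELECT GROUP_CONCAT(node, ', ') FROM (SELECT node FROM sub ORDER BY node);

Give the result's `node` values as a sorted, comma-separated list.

n24, n33, n35, n9

Base: (n33, dist=0).
Iteration 1: edges from {n33} -> (n24, dist=1), (n35, dist=1), (n9, dist=1).
Iteration 2: no outgoing edges from {n24,n35,n9}; recursion stops.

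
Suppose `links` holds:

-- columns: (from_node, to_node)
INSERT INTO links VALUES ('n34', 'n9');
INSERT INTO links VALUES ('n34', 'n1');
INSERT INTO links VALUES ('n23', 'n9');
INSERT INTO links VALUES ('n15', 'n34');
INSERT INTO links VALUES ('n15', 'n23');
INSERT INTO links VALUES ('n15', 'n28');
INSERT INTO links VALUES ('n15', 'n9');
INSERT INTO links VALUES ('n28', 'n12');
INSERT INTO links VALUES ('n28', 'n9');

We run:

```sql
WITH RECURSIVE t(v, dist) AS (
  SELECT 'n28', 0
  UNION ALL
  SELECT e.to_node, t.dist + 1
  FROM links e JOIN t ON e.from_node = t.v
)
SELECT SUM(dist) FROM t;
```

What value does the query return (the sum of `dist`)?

2

Base: (n28, dist=0).
Iteration 1: edges from {n28} -> (n12, dist=1), (n9, dist=1).
Iteration 2: no outgoing edges from {n12,n9}; recursion stops.
SUM(dist) = 0 + 1 + 1 = 2.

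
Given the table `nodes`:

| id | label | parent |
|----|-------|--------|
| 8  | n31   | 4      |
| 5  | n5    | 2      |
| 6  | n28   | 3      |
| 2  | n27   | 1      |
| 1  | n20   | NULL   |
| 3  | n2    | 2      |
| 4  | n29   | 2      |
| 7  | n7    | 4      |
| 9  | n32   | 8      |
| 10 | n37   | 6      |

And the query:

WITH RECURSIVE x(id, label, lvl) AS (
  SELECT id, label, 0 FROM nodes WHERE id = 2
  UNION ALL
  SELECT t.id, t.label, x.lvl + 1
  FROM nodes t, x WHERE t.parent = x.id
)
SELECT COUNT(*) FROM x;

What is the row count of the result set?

Base: id=2 (n27) at lvl 0.
Iteration 1: rows with parent in {2} -> n2 (id 3, lvl 1), n29 (id 4, lvl 1), n5 (id 5, lvl 1).
Iteration 2: rows with parent in {3,4,5} -> n28 (id 6, lvl 2), n7 (id 7, lvl 2), n31 (id 8, lvl 2).
Iteration 3: rows with parent in {6,7,8} -> n32 (id 9, lvl 3), n37 (id 10, lvl 3).
Iteration 4: no rows with parent in {9,10}; recursion stops.
Total rows emitted: 9.

9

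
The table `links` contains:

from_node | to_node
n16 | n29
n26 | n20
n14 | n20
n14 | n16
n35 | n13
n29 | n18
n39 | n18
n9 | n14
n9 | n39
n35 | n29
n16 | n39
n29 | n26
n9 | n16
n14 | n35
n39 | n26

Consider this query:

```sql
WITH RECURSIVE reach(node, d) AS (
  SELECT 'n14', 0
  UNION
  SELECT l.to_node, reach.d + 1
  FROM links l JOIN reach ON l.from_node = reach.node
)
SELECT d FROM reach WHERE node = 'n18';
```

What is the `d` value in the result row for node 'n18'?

Base: (n14, d=0).
Iteration 1: edges from {n14} -> (n16, d=1), (n20, d=1), (n35, d=1).
Iteration 2: edges from {n16,n20,n35} -> (n13, d=2), (n29, d=2), (n39, d=2). [UNION drops 1 duplicate row(s)]
Iteration 3: edges from {n13,n29,n39} -> (n18, d=3), (n26, d=3). [UNION drops 2 duplicate row(s)]
Iteration 4: edges from {n18,n26} -> (n20, d=4).
Iteration 5: no outgoing edges from {n20}; recursion stops.

3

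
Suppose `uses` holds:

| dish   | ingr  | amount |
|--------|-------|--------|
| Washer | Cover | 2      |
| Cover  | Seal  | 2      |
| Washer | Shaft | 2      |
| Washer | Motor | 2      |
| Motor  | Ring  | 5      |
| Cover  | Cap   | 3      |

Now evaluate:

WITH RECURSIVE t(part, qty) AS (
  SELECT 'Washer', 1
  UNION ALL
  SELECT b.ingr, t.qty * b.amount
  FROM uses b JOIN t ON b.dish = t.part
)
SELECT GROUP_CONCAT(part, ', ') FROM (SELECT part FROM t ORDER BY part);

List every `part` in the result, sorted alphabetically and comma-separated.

Cap, Cover, Motor, Ring, Seal, Shaft, Washer

Base: (Washer, qty=1).
Iteration 1: components of {Washer} -> Cover = 1*2 = 2, Motor = 1*2 = 2, Shaft = 1*2 = 2.
Iteration 2: components of {Cover,Motor,Shaft} -> Cap = 2*3 = 6, Ring = 2*5 = 10, Seal = 2*2 = 4.
Iteration 3: no further components; recursion stops.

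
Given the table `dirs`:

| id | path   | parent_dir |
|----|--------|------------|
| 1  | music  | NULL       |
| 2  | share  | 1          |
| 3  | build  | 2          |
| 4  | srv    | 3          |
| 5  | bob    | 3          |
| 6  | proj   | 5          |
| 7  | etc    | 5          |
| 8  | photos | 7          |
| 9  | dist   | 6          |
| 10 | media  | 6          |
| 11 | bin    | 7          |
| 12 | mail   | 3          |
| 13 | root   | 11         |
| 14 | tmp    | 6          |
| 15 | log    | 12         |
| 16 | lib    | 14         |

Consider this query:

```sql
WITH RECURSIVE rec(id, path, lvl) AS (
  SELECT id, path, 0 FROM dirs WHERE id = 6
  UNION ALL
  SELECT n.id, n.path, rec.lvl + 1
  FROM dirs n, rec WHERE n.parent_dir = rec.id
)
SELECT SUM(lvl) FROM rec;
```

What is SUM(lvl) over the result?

5

Base: id=6 (proj) at lvl 0.
Iteration 1: rows with parent_dir in {6} -> dist (id 9, lvl 1), media (id 10, lvl 1), tmp (id 14, lvl 1).
Iteration 2: rows with parent_dir in {9,10,14} -> lib (id 16, lvl 2).
Iteration 3: no rows with parent_dir in {16}; recursion stops.
SUM(lvl) = 0 + 1 + 1 + 1 + 2 = 5.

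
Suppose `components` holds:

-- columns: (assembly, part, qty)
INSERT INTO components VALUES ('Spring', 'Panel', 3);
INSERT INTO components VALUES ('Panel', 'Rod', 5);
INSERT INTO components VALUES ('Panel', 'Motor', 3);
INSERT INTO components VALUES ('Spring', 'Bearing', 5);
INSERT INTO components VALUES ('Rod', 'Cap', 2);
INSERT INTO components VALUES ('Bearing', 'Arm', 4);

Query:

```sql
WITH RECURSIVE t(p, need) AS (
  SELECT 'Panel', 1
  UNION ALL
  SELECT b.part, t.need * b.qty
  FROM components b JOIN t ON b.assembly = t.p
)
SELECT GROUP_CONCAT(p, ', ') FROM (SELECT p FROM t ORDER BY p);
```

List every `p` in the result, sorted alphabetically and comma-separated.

Base: (Panel, need=1).
Iteration 1: components of {Panel} -> Motor = 1*3 = 3, Rod = 1*5 = 5.
Iteration 2: components of {Motor,Rod} -> Cap = 5*2 = 10.
Iteration 3: no further components; recursion stops.

Cap, Motor, Panel, Rod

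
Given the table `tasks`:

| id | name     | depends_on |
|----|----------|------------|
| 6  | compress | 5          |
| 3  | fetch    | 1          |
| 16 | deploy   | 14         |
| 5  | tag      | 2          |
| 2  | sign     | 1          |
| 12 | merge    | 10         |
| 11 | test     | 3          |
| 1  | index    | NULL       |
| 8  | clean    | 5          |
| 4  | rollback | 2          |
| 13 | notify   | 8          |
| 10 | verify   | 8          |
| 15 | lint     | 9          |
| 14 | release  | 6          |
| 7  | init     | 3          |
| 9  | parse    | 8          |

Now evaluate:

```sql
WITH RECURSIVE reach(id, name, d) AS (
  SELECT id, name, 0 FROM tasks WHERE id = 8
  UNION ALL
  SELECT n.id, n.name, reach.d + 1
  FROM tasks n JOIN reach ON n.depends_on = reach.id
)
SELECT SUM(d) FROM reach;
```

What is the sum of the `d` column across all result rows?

Base: id=8 (clean) at d 0.
Iteration 1: rows with depends_on in {8} -> parse (id 9, d 1), verify (id 10, d 1), notify (id 13, d 1).
Iteration 2: rows with depends_on in {9,10,13} -> merge (id 12, d 2), lint (id 15, d 2).
Iteration 3: no rows with depends_on in {12,15}; recursion stops.
SUM(d) = 0 + 1 + 1 + 1 + 2 + 2 = 7.

7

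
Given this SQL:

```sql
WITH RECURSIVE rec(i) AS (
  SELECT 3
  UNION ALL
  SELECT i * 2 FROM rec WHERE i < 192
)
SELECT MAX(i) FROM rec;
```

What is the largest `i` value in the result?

Base: i=3.
Iteration 1: 3 < 192 holds -> i = 3 * 2 = 6.
Iteration 2: 6 < 192 holds -> i = 6 * 2 = 12.
Iteration 3: 12 < 192 holds -> i = 12 * 2 = 24.
Iteration 4: 24 < 192 holds -> i = 24 * 2 = 48.
Iteration 5: 48 < 192 holds -> i = 48 * 2 = 96.
Iteration 6: 96 < 192 holds -> i = 96 * 2 = 192.
Iteration 7: 192 < 192 fails; recursion stops.
i values: 3, 6, 12, 24, 48, 96, 192; the maximum is 192.

192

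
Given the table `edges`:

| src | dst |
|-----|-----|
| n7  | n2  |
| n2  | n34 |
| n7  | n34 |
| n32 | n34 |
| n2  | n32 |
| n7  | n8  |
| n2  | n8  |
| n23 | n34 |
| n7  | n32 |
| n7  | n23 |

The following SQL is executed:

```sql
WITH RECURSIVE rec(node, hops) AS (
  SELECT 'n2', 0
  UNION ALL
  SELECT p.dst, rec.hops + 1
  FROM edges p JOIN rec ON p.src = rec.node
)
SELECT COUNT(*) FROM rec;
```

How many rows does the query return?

5

Base: (n2, hops=0).
Iteration 1: edges from {n2} -> (n32, hops=1), (n34, hops=1), (n8, hops=1).
Iteration 2: edges from {n32,n34,n8} -> (n34, hops=2).
Iteration 3: no outgoing edges from {n34}; recursion stops.
Total rows emitted: 5.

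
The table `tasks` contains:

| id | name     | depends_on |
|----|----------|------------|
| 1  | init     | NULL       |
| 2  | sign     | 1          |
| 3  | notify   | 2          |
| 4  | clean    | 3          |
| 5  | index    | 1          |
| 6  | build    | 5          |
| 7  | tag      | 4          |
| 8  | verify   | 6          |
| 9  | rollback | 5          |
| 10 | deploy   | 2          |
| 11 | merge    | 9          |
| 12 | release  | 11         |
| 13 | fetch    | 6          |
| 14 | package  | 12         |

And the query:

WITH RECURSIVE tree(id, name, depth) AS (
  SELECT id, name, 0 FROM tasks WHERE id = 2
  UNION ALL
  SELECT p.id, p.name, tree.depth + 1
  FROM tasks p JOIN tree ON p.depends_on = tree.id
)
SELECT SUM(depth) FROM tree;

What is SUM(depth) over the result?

Base: id=2 (sign) at depth 0.
Iteration 1: rows with depends_on in {2} -> notify (id 3, depth 1), deploy (id 10, depth 1).
Iteration 2: rows with depends_on in {3,10} -> clean (id 4, depth 2).
Iteration 3: rows with depends_on in {4} -> tag (id 7, depth 3).
Iteration 4: no rows with depends_on in {7}; recursion stops.
SUM(depth) = 0 + 1 + 1 + 2 + 3 = 7.

7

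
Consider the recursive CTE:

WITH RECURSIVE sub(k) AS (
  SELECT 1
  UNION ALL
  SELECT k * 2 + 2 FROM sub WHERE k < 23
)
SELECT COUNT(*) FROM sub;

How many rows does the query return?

Base: k=1.
Iteration 1: 1 < 23 holds -> k = 1 * 2 + 2 = 4.
Iteration 2: 4 < 23 holds -> k = 4 * 2 + 2 = 10.
Iteration 3: 10 < 23 holds -> k = 10 * 2 + 2 = 22.
Iteration 4: 22 < 23 holds -> k = 22 * 2 + 2 = 46.
Iteration 5: 46 < 23 fails; recursion stops.
Total rows emitted: 5.

5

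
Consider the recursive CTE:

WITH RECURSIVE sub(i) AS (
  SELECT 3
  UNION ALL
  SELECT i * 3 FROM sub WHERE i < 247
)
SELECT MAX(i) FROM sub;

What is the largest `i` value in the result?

Base: i=3.
Iteration 1: 3 < 247 holds -> i = 3 * 3 = 9.
Iteration 2: 9 < 247 holds -> i = 9 * 3 = 27.
Iteration 3: 27 < 247 holds -> i = 27 * 3 = 81.
Iteration 4: 81 < 247 holds -> i = 81 * 3 = 243.
Iteration 5: 243 < 247 holds -> i = 243 * 3 = 729.
Iteration 6: 729 < 247 fails; recursion stops.
i values: 3, 9, 27, 81, 243, 729; the maximum is 729.

729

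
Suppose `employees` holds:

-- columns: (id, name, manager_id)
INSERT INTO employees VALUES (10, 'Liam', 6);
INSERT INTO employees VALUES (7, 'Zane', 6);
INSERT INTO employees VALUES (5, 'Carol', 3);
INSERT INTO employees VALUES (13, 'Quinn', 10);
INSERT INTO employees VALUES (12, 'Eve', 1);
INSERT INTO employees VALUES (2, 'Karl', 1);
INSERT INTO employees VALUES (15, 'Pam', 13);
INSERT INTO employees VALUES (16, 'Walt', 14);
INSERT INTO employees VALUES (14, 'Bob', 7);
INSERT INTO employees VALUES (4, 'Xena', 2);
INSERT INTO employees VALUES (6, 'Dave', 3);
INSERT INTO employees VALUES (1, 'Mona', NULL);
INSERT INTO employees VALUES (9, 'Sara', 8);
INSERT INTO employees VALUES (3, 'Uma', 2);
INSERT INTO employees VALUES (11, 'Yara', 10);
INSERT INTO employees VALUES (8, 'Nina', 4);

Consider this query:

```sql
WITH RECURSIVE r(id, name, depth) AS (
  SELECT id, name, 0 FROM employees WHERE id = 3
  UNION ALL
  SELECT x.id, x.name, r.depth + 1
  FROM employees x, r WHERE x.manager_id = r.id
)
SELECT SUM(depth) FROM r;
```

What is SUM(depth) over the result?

Base: id=3 (Uma) at depth 0.
Iteration 1: rows with manager_id in {3} -> Carol (id 5, depth 1), Dave (id 6, depth 1).
Iteration 2: rows with manager_id in {5,6} -> Zane (id 7, depth 2), Liam (id 10, depth 2).
Iteration 3: rows with manager_id in {7,10} -> Yara (id 11, depth 3), Quinn (id 13, depth 3), Bob (id 14, depth 3).
Iteration 4: rows with manager_id in {11,13,14} -> Pam (id 15, depth 4), Walt (id 16, depth 4).
Iteration 5: no rows with manager_id in {15,16}; recursion stops.
SUM(depth) = 0 + 1 + 1 + 2 + 2 + 3 + 3 + 3 + 4 + 4 = 23.

23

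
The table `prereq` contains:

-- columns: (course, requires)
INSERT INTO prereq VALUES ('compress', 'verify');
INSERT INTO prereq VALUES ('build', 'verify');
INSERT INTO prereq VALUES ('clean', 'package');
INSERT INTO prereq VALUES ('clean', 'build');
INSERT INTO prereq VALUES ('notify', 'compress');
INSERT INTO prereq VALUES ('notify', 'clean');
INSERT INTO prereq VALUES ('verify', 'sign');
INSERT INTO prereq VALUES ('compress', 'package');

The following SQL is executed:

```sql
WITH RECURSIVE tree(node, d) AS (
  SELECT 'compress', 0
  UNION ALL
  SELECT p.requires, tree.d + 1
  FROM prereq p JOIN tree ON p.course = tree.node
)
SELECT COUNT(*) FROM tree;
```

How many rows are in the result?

Base: (compress, d=0).
Iteration 1: edges from {compress} -> (package, d=1), (verify, d=1).
Iteration 2: edges from {package,verify} -> (sign, d=2).
Iteration 3: no outgoing edges from {sign}; recursion stops.
Total rows emitted: 4.

4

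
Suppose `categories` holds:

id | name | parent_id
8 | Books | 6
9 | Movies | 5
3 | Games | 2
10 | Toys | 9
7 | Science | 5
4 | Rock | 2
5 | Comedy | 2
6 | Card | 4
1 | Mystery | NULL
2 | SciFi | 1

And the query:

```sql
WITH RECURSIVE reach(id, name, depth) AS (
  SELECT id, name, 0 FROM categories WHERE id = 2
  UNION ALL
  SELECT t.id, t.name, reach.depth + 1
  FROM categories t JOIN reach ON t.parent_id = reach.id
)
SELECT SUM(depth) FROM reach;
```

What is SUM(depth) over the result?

15

Base: id=2 (SciFi) at depth 0.
Iteration 1: rows with parent_id in {2} -> Games (id 3, depth 1), Rock (id 4, depth 1), Comedy (id 5, depth 1).
Iteration 2: rows with parent_id in {3,4,5} -> Card (id 6, depth 2), Science (id 7, depth 2), Movies (id 9, depth 2).
Iteration 3: rows with parent_id in {6,7,9} -> Books (id 8, depth 3), Toys (id 10, depth 3).
Iteration 4: no rows with parent_id in {8,10}; recursion stops.
SUM(depth) = 0 + 1 + 1 + 1 + 2 + 2 + 2 + 3 + 3 = 15.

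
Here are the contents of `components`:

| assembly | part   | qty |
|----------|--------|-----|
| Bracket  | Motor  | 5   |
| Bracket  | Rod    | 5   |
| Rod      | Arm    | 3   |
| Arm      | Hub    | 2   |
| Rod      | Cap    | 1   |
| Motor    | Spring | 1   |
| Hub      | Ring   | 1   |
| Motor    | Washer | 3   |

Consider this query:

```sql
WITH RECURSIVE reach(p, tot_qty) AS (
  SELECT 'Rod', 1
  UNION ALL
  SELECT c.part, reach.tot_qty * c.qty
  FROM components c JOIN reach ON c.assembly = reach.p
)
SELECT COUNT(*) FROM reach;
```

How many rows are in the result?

5

Base: (Rod, tot_qty=1).
Iteration 1: components of {Rod} -> Arm = 1*3 = 3, Cap = 1*1 = 1.
Iteration 2: components of {Arm,Cap} -> Hub = 3*2 = 6.
Iteration 3: components of {Hub} -> Ring = 6*1 = 6.
Iteration 4: no further components; recursion stops.
Total rows emitted: 5.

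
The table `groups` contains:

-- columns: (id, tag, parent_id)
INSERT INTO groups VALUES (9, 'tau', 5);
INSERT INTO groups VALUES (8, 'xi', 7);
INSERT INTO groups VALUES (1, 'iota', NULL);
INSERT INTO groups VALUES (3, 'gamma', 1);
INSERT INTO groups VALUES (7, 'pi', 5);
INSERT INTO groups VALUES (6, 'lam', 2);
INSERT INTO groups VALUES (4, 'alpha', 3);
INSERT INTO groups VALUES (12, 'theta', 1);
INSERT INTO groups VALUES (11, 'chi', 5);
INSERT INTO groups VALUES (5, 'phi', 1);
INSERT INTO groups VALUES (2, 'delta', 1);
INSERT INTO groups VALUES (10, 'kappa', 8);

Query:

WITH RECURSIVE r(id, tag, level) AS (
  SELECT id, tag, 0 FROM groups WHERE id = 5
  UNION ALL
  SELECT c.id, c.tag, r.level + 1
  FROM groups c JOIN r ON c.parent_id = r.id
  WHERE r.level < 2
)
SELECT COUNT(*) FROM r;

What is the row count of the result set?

5

Base: id=5 (phi) at level 0.
Iteration 1: rows with parent_id in {5} -> pi (id 7, level 1), tau (id 9, level 1), chi (id 11, level 1).
Iteration 2: rows with parent_id in {7,9,11} -> xi (id 8, level 2).
Iteration 3: level < 2 fails for all current rows; recursion stops.
Total rows emitted: 5.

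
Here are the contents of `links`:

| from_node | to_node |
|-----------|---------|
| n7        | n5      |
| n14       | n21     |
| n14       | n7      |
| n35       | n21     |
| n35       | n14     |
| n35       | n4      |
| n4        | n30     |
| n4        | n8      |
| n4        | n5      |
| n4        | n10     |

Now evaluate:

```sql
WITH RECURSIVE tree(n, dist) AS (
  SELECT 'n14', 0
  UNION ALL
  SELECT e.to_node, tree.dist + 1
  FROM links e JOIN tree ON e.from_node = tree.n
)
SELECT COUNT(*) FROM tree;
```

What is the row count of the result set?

4

Base: (n14, dist=0).
Iteration 1: edges from {n14} -> (n21, dist=1), (n7, dist=1).
Iteration 2: edges from {n21,n7} -> (n5, dist=2).
Iteration 3: no outgoing edges from {n5}; recursion stops.
Total rows emitted: 4.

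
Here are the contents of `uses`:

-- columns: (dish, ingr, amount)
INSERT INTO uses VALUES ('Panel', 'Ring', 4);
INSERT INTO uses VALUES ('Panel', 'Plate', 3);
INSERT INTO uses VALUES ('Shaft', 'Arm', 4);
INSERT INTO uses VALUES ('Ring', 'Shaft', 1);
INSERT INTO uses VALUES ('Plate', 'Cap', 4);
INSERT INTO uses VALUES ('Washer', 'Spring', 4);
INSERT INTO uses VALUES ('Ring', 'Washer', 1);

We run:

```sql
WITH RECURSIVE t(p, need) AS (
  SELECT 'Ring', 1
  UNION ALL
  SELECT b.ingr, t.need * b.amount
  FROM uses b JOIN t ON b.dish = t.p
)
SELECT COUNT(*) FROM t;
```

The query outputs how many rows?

5

Base: (Ring, need=1).
Iteration 1: components of {Ring} -> Shaft = 1*1 = 1, Washer = 1*1 = 1.
Iteration 2: components of {Shaft,Washer} -> Arm = 1*4 = 4, Spring = 1*4 = 4.
Iteration 3: no further components; recursion stops.
Total rows emitted: 5.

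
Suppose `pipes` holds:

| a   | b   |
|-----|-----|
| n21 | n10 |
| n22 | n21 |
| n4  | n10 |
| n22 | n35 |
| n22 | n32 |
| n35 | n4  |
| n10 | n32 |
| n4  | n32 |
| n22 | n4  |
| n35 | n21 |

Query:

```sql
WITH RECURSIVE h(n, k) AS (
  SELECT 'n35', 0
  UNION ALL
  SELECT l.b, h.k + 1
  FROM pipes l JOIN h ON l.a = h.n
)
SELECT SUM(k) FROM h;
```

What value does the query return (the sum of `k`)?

14

Base: (n35, k=0).
Iteration 1: edges from {n35} -> (n21, k=1), (n4, k=1).
Iteration 2: edges from {n21,n4} -> (n10, k=2) x2, (n32, k=2). [UNION ALL keeps all 3 new rows, including repeats]
Iteration 3: edges from {n10,n32} -> (n32, k=3) x2. [UNION ALL keeps all 2 new rows, including repeats]
Iteration 4: no outgoing edges from {n32}; recursion stops.
SUM(k) = 0 + 1 + 1 + 2 + 2 + 2 + 3 + 3 = 14.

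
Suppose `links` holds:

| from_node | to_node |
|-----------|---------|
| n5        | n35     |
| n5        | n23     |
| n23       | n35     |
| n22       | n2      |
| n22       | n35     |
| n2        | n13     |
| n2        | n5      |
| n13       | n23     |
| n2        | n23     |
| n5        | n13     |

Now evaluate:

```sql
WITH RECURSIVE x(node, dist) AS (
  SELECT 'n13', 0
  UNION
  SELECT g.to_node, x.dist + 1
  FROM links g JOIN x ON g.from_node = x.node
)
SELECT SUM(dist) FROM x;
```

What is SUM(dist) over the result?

Base: (n13, dist=0).
Iteration 1: edges from {n13} -> (n23, dist=1).
Iteration 2: edges from {n23} -> (n35, dist=2).
Iteration 3: no outgoing edges from {n35}; recursion stops.
SUM(dist) = 0 + 1 + 2 = 3.

3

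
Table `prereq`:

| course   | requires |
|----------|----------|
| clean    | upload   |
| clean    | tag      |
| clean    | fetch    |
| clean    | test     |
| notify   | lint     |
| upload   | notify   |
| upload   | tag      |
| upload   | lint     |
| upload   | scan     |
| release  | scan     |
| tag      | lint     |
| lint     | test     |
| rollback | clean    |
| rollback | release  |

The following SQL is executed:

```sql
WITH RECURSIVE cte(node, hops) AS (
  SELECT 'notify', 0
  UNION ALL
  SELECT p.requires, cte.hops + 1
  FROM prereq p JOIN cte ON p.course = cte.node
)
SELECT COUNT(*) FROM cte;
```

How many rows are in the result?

Base: (notify, hops=0).
Iteration 1: edges from {notify} -> (lint, hops=1).
Iteration 2: edges from {lint} -> (test, hops=2).
Iteration 3: no outgoing edges from {test}; recursion stops.
Total rows emitted: 3.

3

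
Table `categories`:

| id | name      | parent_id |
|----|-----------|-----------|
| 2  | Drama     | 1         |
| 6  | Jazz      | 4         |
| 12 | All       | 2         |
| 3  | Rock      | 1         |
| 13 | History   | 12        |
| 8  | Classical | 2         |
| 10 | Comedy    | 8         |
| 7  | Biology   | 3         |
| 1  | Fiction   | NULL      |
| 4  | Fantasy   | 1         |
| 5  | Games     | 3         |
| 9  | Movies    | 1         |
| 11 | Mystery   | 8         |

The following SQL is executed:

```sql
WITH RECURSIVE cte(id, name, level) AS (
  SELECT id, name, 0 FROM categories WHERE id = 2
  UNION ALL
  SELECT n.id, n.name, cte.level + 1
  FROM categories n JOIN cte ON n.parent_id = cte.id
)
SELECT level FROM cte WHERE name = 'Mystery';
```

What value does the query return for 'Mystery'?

Base: id=2 (Drama) at level 0.
Iteration 1: rows with parent_id in {2} -> Classical (id 8, level 1), All (id 12, level 1).
Iteration 2: rows with parent_id in {8,12} -> Comedy (id 10, level 2), Mystery (id 11, level 2), History (id 13, level 2).
Iteration 3: no rows with parent_id in {10,11,13}; recursion stops.

2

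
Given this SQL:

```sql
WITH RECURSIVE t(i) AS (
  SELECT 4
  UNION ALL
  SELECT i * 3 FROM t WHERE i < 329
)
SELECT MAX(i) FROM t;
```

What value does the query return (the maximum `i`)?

Base: i=4.
Iteration 1: 4 < 329 holds -> i = 4 * 3 = 12.
Iteration 2: 12 < 329 holds -> i = 12 * 3 = 36.
Iteration 3: 36 < 329 holds -> i = 36 * 3 = 108.
Iteration 4: 108 < 329 holds -> i = 108 * 3 = 324.
Iteration 5: 324 < 329 holds -> i = 324 * 3 = 972.
Iteration 6: 972 < 329 fails; recursion stops.
i values: 4, 12, 36, 108, 324, 972; the maximum is 972.

972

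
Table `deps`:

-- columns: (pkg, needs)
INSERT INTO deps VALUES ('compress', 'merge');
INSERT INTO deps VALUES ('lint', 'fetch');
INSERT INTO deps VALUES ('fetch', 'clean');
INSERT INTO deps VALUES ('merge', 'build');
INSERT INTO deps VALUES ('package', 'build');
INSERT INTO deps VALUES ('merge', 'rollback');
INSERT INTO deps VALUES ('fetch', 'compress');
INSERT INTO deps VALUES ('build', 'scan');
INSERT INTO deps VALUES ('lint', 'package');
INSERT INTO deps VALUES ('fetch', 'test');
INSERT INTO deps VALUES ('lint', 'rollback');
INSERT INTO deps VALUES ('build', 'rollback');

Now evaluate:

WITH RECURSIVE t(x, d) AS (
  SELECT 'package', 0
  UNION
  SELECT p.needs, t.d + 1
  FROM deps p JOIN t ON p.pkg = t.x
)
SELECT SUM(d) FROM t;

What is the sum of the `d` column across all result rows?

5

Base: (package, d=0).
Iteration 1: edges from {package} -> (build, d=1).
Iteration 2: edges from {build} -> (rollback, d=2), (scan, d=2).
Iteration 3: no outgoing edges from {rollback,scan}; recursion stops.
SUM(d) = 0 + 1 + 2 + 2 = 5.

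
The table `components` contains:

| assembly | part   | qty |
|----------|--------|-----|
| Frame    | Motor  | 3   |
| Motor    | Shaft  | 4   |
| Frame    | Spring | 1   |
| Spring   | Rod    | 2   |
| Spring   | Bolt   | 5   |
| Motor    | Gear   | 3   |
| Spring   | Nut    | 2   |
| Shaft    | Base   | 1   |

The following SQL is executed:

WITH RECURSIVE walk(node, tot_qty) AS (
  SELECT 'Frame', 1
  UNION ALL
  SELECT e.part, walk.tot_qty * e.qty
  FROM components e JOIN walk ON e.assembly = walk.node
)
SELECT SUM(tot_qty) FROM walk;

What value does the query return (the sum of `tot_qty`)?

Base: (Frame, tot_qty=1).
Iteration 1: components of {Frame} -> Motor = 1*3 = 3, Spring = 1*1 = 1.
Iteration 2: components of {Motor,Spring} -> Bolt = 1*5 = 5, Gear = 3*3 = 9, Nut = 1*2 = 2, Rod = 1*2 = 2, Shaft = 3*4 = 12.
Iteration 3: components of {Bolt,Gear,Nut,Rod,Shaft} -> Base = 12*1 = 12.
Iteration 4: no further components; recursion stops.
SUM(tot_qty) = 1 + 3 + 1 + 12 + 9 + 2 + 5 + 2 + 12 = 47.

47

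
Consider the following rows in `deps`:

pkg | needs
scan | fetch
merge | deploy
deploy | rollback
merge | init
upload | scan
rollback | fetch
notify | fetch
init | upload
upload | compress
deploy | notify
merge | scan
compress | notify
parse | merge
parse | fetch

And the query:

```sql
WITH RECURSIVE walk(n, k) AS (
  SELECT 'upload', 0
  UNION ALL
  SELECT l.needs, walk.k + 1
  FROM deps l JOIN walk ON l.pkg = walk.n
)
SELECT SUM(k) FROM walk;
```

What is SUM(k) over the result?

9

Base: (upload, k=0).
Iteration 1: edges from {upload} -> (compress, k=1), (scan, k=1).
Iteration 2: edges from {compress,scan} -> (fetch, k=2), (notify, k=2).
Iteration 3: edges from {fetch,notify} -> (fetch, k=3).
Iteration 4: no outgoing edges from {fetch}; recursion stops.
SUM(k) = 0 + 1 + 1 + 2 + 2 + 3 = 9.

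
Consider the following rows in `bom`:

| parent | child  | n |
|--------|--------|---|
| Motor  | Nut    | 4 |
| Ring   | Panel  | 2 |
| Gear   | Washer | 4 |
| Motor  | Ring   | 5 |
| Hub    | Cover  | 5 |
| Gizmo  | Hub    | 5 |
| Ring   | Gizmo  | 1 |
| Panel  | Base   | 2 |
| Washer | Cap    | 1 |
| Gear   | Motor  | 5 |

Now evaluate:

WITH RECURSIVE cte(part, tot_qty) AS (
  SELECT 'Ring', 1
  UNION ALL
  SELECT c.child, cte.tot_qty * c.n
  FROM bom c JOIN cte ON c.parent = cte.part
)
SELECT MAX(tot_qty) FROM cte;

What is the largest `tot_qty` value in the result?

Base: (Ring, tot_qty=1).
Iteration 1: components of {Ring} -> Gizmo = 1*1 = 1, Panel = 1*2 = 2.
Iteration 2: components of {Gizmo,Panel} -> Base = 2*2 = 4, Hub = 1*5 = 5.
Iteration 3: components of {Base,Hub} -> Cover = 5*5 = 25.
Iteration 4: no further components; recursion stops.
tot_qty values: 1, 2, 1, 4, 5, 25; the maximum is 25.

25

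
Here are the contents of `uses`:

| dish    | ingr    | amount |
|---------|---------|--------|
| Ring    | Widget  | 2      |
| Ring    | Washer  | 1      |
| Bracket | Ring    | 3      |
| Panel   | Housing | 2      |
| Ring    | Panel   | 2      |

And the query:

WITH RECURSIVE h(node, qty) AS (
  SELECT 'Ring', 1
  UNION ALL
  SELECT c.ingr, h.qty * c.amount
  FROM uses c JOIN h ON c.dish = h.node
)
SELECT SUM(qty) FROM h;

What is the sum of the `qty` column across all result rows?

10

Base: (Ring, qty=1).
Iteration 1: components of {Ring} -> Panel = 1*2 = 2, Washer = 1*1 = 1, Widget = 1*2 = 2.
Iteration 2: components of {Panel,Washer,Widget} -> Housing = 2*2 = 4.
Iteration 3: no further components; recursion stops.
SUM(qty) = 1 + 1 + 2 + 2 + 4 = 10.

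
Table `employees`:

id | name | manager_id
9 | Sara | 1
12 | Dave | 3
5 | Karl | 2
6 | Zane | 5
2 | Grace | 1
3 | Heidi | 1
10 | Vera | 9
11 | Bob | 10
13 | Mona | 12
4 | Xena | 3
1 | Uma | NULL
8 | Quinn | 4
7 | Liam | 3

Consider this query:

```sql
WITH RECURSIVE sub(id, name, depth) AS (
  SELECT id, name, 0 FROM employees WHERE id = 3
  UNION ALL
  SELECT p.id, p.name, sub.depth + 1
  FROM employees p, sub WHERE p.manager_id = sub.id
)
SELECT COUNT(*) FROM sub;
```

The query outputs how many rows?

Base: id=3 (Heidi) at depth 0.
Iteration 1: rows with manager_id in {3} -> Xena (id 4, depth 1), Liam (id 7, depth 1), Dave (id 12, depth 1).
Iteration 2: rows with manager_id in {4,7,12} -> Quinn (id 8, depth 2), Mona (id 13, depth 2).
Iteration 3: no rows with manager_id in {8,13}; recursion stops.
Total rows emitted: 6.

6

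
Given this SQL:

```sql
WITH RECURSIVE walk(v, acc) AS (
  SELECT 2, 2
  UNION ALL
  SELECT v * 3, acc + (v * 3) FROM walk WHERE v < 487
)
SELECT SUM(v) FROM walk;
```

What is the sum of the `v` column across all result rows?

2186

Base: v=2, acc=2.
Iteration 1: 2 < 487 holds -> v = 2 * 3 = 6, acc = 2 + 6 = 8.
Iteration 2: 6 < 487 holds -> v = 6 * 3 = 18, acc = 8 + 18 = 26.
Iteration 3: 18 < 487 holds -> v = 18 * 3 = 54, acc = 26 + 54 = 80.
Iteration 4: 54 < 487 holds -> v = 54 * 3 = 162, acc = 80 + 162 = 242.
Iteration 5: 162 < 487 holds -> v = 162 * 3 = 486, acc = 242 + 486 = 728.
Iteration 6: 486 < 487 holds -> v = 486 * 3 = 1458, acc = 728 + 1458 = 2186.
Iteration 7: 1458 < 487 fails; recursion stops.
SUM(v) = 2 + 6 + 18 + 54 + 162 + 486 + 1458 = 2186.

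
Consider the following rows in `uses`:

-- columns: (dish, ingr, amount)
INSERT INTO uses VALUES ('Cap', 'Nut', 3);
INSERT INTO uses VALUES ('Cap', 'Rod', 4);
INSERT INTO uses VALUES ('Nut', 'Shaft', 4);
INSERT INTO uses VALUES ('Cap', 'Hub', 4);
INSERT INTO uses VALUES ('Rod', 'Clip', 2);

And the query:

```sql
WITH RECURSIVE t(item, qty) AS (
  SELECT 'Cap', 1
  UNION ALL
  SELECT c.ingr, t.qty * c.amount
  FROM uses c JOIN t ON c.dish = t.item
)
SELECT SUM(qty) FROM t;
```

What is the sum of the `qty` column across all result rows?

32

Base: (Cap, qty=1).
Iteration 1: components of {Cap} -> Hub = 1*4 = 4, Nut = 1*3 = 3, Rod = 1*4 = 4.
Iteration 2: components of {Hub,Nut,Rod} -> Clip = 4*2 = 8, Shaft = 3*4 = 12.
Iteration 3: no further components; recursion stops.
SUM(qty) = 1 + 3 + 4 + 4 + 12 + 8 = 32.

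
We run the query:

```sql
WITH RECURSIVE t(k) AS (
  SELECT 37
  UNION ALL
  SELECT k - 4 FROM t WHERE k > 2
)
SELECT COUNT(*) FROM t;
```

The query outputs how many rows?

10

Base: k=37.
Iteration 1: 37 > 2 holds -> k = 37 - 4 = 33.
Iteration 2: 33 > 2 holds -> k = 33 - 4 = 29.
Iteration 3: 29 > 2 holds -> k = 29 - 4 = 25.
Iteration 4: 25 > 2 holds -> k = 25 - 4 = 21.
Iteration 5: 21 > 2 holds -> k = 21 - 4 = 17.
Iteration 6: 17 > 2 holds -> k = 17 - 4 = 13.
Iteration 7: 13 > 2 holds -> k = 13 - 4 = 9.
Iteration 8: 9 > 2 holds -> k = 9 - 4 = 5.
Iteration 9: 5 > 2 holds -> k = 5 - 4 = 1.
Iteration 10: 1 > 2 fails; recursion stops.
Total rows emitted: 10.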